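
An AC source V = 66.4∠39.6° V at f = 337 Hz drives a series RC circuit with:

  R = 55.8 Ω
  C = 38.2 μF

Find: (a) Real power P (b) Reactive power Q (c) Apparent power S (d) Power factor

Step 1 — Angular frequency: ω = 2π·f = 2π·337 = 2117 rad/s.
Step 2 — Component impedances:
  R: Z = R = 55.8 Ω
  C: Z = 1/(jωC) = -j/(ω·C) = 0 - j12.36 Ω
Step 3 — Series combination: Z_total = R + C = 55.8 - j12.36 Ω = 57.15∠-12.5° Ω.
Step 4 — Source phasor: V = 66.4∠39.6° V = 51.16 + j42.32 V.
Step 5 — Current: I = V / Z = 0.7138 + j0.9167 A = 1.162∠52.1° A.
Step 6 — Complex power: S = V·I* = 75.32 - j16.69 VA.
Step 7 — Real power: P = Re(S) = 75.32 W.
Step 8 — Reactive power: Q = Im(S) = -16.69 VAR.
Step 9 — Apparent power: |S| = 77.14 VA.
Step 10 — Power factor: PF = P/|S| = 0.9763 (leading).

(a) P = 75.32 W  (b) Q = -16.69 VAR  (c) S = 77.14 VA  (d) PF = 0.9763 (leading)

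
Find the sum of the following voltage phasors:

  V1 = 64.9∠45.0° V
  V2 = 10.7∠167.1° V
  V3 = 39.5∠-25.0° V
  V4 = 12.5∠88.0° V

Step 1 — Convert each phasor to rectangular form:
  V1 = 64.9·(cos(45.0°) + j·sin(45.0°)) = 45.89 + j45.89 V
  V2 = 10.7·(cos(167.1°) + j·sin(167.1°)) = -10.43 + j2.389 V
  V3 = 39.5·(cos(-25.0°) + j·sin(-25.0°)) = 35.8 - j16.69 V
  V4 = 12.5·(cos(88.0°) + j·sin(88.0°)) = 0.4362 + j12.49 V
Step 2 — Sum components: V_total = 71.7 + j44.08 V.
Step 3 — Convert to polar: |V_total| = 84.16 V, ∠V_total = 31.6°.

V_total = 84.16∠31.6° V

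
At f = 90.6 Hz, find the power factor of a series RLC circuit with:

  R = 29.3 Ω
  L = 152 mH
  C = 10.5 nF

Step 1 — Angular frequency: ω = 2π·f = 2π·90.6 = 569.3 rad/s.
Step 2 — Component impedances:
  R: Z = R = 29.3 Ω
  L: Z = jωL = j·569.3·0.152 = 0 + j86.53 Ω
  C: Z = 1/(jωC) = -j/(ω·C) = 0 - j1.673e+05 Ω
Step 3 — Series combination: Z_total = R + L + C = 29.3 - j1.672e+05 Ω = 1.672e+05∠-90.0° Ω.
Step 4 — Power factor: PF = cos(φ) = Re(Z)/|Z| = 29.3/1.672e+05 = 0.0001752.
Step 5 — Type: Im(Z) = -1.672e+05 ⇒ leading (phase φ = -90.0°).

PF = 0.0001752 (leading, φ = -90.0°)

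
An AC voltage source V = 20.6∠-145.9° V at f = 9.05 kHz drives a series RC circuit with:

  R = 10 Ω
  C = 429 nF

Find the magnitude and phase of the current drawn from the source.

Step 1 — Angular frequency: ω = 2π·f = 2π·9050 = 5.686e+04 rad/s.
Step 2 — Component impedances:
  R: Z = R = 10 Ω
  C: Z = 1/(jωC) = -j/(ω·C) = 0 - j40.99 Ω
Step 3 — Series combination: Z_total = R + C = 10 - j40.99 Ω = 42.2∠-76.3° Ω.
Step 4 — Source phasor: V = 20.6∠-145.9° V = -17.06 - j11.55 V.
Step 5 — Ohm's law: I = V / Z_total = (-17.06 - j11.55) / (10 - j40.99) = 0.1701 - j0.4576 A.
Step 6 — Convert to polar: |I| = 0.4882 A, ∠I = -69.6°.

I = 0.4882∠-69.6° A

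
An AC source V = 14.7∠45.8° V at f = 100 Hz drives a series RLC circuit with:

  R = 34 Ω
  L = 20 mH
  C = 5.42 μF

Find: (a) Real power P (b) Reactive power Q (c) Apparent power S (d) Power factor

Step 1 — Angular frequency: ω = 2π·f = 2π·100 = 628.3 rad/s.
Step 2 — Component impedances:
  R: Z = R = 34 Ω
  L: Z = jωL = j·628.3·0.02 = 0 + j12.57 Ω
  C: Z = 1/(jωC) = -j/(ω·C) = 0 - j293.6 Ω
Step 3 — Series combination: Z_total = R + L + C = 34 - j281.1 Ω = 283.1∠-83.1° Ω.
Step 4 — Source phasor: V = 14.7∠45.8° V = 10.25 + j10.54 V.
Step 5 — Current: I = V / Z = -0.03261 + j0.0404 A = 0.05192∠128.9° A.
Step 6 — Complex power: S = V·I* = 0.09165 - j0.7577 VA.
Step 7 — Real power: P = Re(S) = 0.09165 W.
Step 8 — Reactive power: Q = Im(S) = -0.7577 VAR.
Step 9 — Apparent power: |S| = 0.7632 VA.
Step 10 — Power factor: PF = P/|S| = 0.1201 (leading).

(a) P = 0.09165 W  (b) Q = -0.7577 VAR  (c) S = 0.7632 VA  (d) PF = 0.1201 (leading)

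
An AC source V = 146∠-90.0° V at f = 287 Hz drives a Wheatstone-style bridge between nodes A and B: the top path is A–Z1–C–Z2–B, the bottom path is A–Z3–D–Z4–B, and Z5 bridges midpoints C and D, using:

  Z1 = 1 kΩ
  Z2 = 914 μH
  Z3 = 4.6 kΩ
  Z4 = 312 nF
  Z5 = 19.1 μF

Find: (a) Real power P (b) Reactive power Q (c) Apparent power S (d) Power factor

Step 1 — Angular frequency: ω = 2π·f = 2π·287 = 1803 rad/s.
Step 2 — Component impedances:
  Z1: Z = R = 1000 Ω
  Z2: Z = jωL = j·1803·0.000914 = 0 + j1.648 Ω
  Z3: Z = R = 4600 Ω
  Z4: Z = 1/(jωC) = -j/(ω·C) = 0 - j1777 Ω
  Z5: Z = 1/(jωC) = -j/(ω·C) = 0 - j29.03 Ω
Step 3 — Bridge requires nodal analysis (the Z5 bridge couples midpoints C and D, so the two paths cannot be reduced to a simple series/parallel combination). Setting node B to ground and injecting 1 A at node A, the 3-node admittance system at A, C, D solves to V_A = Z_AB = 821.4 + j0.7293 Ω = 821.4∠0.1° Ω.
Step 4 — Source phasor: V = 146∠-90.0° V = 0 - j146 V.
Step 5 — Current: I = V / Z = -0.0001578 - j0.1777 A = 0.1777∠-90.1° A.
Step 6 — Complex power: S = V·I* = 25.95 + j0.02304 VA.
Step 7 — Real power: P = Re(S) = 25.95 W.
Step 8 — Reactive power: Q = Im(S) = 0.02304 VAR.
Step 9 — Apparent power: |S| = 25.95 VA.
Step 10 — Power factor: PF = P/|S| = 1 (lagging).

(a) P = 25.95 W  (b) Q = 0.02304 VAR  (c) S = 25.95 VA  (d) PF = 1 (lagging)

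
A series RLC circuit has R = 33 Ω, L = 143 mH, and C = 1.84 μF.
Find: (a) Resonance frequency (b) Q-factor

Step 1 — Resonance condition Im(Z)=0 gives ω₀ = 1/√(LC).
Step 2 — ω₀ = 1/√(0.143·1.84e-06) = 1949 rad/s.
Step 3 — f₀ = ω₀/(2π) = 310.3 Hz.
Step 4 — Series Q: Q = ω₀L/R = 1949·0.143/33 = 8.448.

(a) f₀ = 310.3 Hz  (b) Q = 8.448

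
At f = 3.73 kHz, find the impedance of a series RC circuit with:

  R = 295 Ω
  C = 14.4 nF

Step 1 — Angular frequency: ω = 2π·f = 2π·3730 = 2.344e+04 rad/s.
Step 2 — Component impedances:
  R: Z = R = 295 Ω
  C: Z = 1/(jωC) = -j/(ω·C) = 0 - j2963 Ω
Step 3 — Series combination: Z_total = R + C = 295 - j2963 Ω = 2978∠-84.3° Ω.

Z = 295 - j2963 Ω = 2978∠-84.3° Ω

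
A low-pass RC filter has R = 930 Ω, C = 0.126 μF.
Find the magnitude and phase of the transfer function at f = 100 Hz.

Step 1 — Angular frequency: ω = 2π·100 = 628.3 rad/s.
Step 2 — Transfer function: H(jω) = 1/(1 + jωRC).
Step 3 — Denominator: 1 + jωRC = 1 + j·628.3·930·1.26e-07 = 1 + j0.07363.
Step 4 — H = 0.9946 - j0.07323.
Step 5 — Magnitude: |H| = 0.9973 (-0.0 dB); phase: φ = -4.2°.

|H| = 0.9973 (-0.0 dB), φ = -4.2°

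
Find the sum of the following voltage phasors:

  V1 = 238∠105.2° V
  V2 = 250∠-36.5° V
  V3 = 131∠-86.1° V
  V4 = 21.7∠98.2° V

Step 1 — Convert each phasor to rectangular form:
  V1 = 238·(cos(105.2°) + j·sin(105.2°)) = -62.4 + j229.7 V
  V2 = 250·(cos(-36.5°) + j·sin(-36.5°)) = 201 - j148.7 V
  V3 = 131·(cos(-86.1°) + j·sin(-86.1°)) = 8.91 - j130.7 V
  V4 = 21.7·(cos(98.2°) + j·sin(98.2°)) = -3.095 + j21.48 V
Step 2 — Sum components: V_total = 144.4 - j28.25 V.
Step 3 — Convert to polar: |V_total| = 147.1 V, ∠V_total = -11.1°.

V_total = 147.1∠-11.1° V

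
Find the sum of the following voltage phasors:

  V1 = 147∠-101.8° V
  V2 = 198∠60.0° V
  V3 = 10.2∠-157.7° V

Step 1 — Convert each phasor to rectangular form:
  V1 = 147·(cos(-101.8°) + j·sin(-101.8°)) = -30.06 - j143.9 V
  V2 = 198·(cos(60.0°) + j·sin(60.0°)) = 99 + j171.5 V
  V3 = 10.2·(cos(-157.7°) + j·sin(-157.7°)) = -9.437 - j3.87 V
Step 2 — Sum components: V_total = 59.5 + j23.71 V.
Step 3 — Convert to polar: |V_total| = 64.05 V, ∠V_total = 21.7°.

V_total = 64.05∠21.7° V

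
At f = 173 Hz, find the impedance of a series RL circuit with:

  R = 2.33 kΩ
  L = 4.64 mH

Step 1 — Angular frequency: ω = 2π·f = 2π·173 = 1087 rad/s.
Step 2 — Component impedances:
  R: Z = R = 2330 Ω
  L: Z = jωL = j·1087·0.00464 = 0 + j5.044 Ω
Step 3 — Series combination: Z_total = R + L = 2330 + j5.044 Ω = 2330∠0.1° Ω.

Z = 2330 + j5.044 Ω = 2330∠0.1° Ω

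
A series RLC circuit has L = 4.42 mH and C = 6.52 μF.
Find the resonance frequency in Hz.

Step 1 — Resonance condition Im(Z)=0 gives ω₀ = 1/√(LC).
Step 2 — ω₀ = 1/√(0.00442·6.52e-06) = 5891 rad/s.
Step 3 — f₀ = ω₀/(2π) = 937.5 Hz.

f₀ = 937.5 Hz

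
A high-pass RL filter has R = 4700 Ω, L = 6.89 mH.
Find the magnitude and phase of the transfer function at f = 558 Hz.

Step 1 — Angular frequency: ω = 2π·558 = 3506 rad/s.
Step 2 — Transfer function: H(jω) = jωL/(R + jωL).
Step 3 — Numerator jωL = j·24.16; denominator R + jωL = 4700 + j24.16.
Step 4 — H = 2.642e-05 + j0.00514.
Step 5 — Magnitude: |H| = 0.00514 (-45.8 dB); phase: φ = 89.7°.

|H| = 0.00514 (-45.8 dB), φ = 89.7°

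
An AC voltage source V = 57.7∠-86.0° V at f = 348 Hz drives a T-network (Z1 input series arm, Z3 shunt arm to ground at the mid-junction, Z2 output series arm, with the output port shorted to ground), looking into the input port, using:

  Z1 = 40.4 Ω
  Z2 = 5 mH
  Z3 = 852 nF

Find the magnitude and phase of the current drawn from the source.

Step 1 — Angular frequency: ω = 2π·f = 2π·348 = 2187 rad/s.
Step 2 — Component impedances:
  Z1: Z = R = 40.4 Ω
  Z2: Z = jωL = j·2187·0.005 = 0 + j10.93 Ω
  Z3: Z = 1/(jωC) = -j/(ω·C) = 0 - j536.8 Ω
Step 3 — With the output port shorted to ground, the output series arm Z2 runs from the junction to ground; the shunt arm Z3 also runs from the junction to ground. They appear in parallel: Z3 || Z2 = 0 + j11.16 Ω.
Step 4 — Series with input arm Z1: Z_in = Z1 + (Z3 || Z2) = 40.4 + j11.16 Ω = 41.91∠15.4° Ω.
Step 5 — Source phasor: V = 57.7∠-86.0° V = 4.025 - j57.56 V.
Step 6 — Ohm's law: I = V / Z_total = (4.025 - j57.56) / (40.4 + j11.16) = -0.2731 - j1.349 A.
Step 7 — Convert to polar: |I| = 1.377 A, ∠I = -101.4°.

I = 1.377∠-101.4° A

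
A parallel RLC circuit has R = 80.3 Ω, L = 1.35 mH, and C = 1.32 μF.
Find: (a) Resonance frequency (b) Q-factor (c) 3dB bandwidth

Step 1 — Resonance: ω₀ = 1/√(LC) = 1/√(0.00135·1.32e-06) = 2.369e+04 rad/s.
Step 2 — f₀ = ω₀/(2π) = 3770 Hz.
Step 3 — Parallel Q: Q = R/(ω₀L) = 80.3/(2.369e+04·0.00135) = 2.511.
Step 4 — Bandwidth: Δω = ω₀/Q = 9434 rad/s; BW = Δω/(2π) = 1502 Hz.

(a) f₀ = 3770 Hz  (b) Q = 2.511  (c) BW = 1502 Hz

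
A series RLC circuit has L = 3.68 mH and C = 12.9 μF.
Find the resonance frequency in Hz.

Step 1 — Resonance condition Im(Z)=0 gives ω₀ = 1/√(LC).
Step 2 — ω₀ = 1/√(0.00368·1.29e-05) = 4590 rad/s.
Step 3 — f₀ = ω₀/(2π) = 730.5 Hz.

f₀ = 730.5 Hz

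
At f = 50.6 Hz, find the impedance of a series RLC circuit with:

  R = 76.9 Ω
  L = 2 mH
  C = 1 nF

Step 1 — Angular frequency: ω = 2π·f = 2π·50.6 = 317.9 rad/s.
Step 2 — Component impedances:
  R: Z = R = 76.9 Ω
  L: Z = jωL = j·317.9·0.002 = 0 + j0.6359 Ω
  C: Z = 1/(jωC) = -j/(ω·C) = 0 - j3.145e+06 Ω
Step 3 — Series combination: Z_total = R + L + C = 76.9 - j3.145e+06 Ω = 3.145e+06∠-90.0° Ω.

Z = 76.9 - j3.145e+06 Ω = 3.145e+06∠-90.0° Ω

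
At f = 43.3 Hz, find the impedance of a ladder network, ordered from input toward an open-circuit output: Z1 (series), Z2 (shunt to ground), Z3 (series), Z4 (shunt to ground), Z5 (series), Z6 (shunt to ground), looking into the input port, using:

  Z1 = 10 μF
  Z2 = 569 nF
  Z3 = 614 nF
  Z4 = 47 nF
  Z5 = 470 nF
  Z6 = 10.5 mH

Step 1 — Angular frequency: ω = 2π·f = 2π·43.3 = 272.1 rad/s.
Step 2 — Component impedances:
  Z1: Z = 1/(jωC) = -j/(ω·C) = 0 - j367.6 Ω
  Z2: Z = 1/(jωC) = -j/(ω·C) = 0 - j6460 Ω
  Z3: Z = 1/(jωC) = -j/(ω·C) = 0 - j5986 Ω
  Z4: Z = 1/(jωC) = -j/(ω·C) = 0 - j7.82e+04 Ω
  Z5: Z = 1/(jωC) = -j/(ω·C) = 0 - j7820 Ω
  Z6: Z = jωL = j·272.1·0.0105 = 0 + j2.857 Ω
Step 3 — Ladder network (open output): work backward from the far end, alternating series and parallel combinations. Z_in = 0 - j4693 Ω = 4693∠-90.0° Ω.

Z = 0 - j4693 Ω = 4693∠-90.0° Ω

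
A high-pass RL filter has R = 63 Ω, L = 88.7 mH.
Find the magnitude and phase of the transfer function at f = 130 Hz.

Step 1 — Angular frequency: ω = 2π·130 = 816.8 rad/s.
Step 2 — Transfer function: H(jω) = jωL/(R + jωL).
Step 3 — Numerator jωL = j·72.45; denominator R + jωL = 63 + j72.45.
Step 4 — H = 0.5694 + j0.4952.
Step 5 — Magnitude: |H| = 0.7546 (-2.4 dB); phase: φ = 41.0°.

|H| = 0.7546 (-2.4 dB), φ = 41.0°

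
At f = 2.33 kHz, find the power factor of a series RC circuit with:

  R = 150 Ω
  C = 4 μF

Step 1 — Angular frequency: ω = 2π·f = 2π·2330 = 1.464e+04 rad/s.
Step 2 — Component impedances:
  R: Z = R = 150 Ω
  C: Z = 1/(jωC) = -j/(ω·C) = 0 - j17.08 Ω
Step 3 — Series combination: Z_total = R + C = 150 - j17.08 Ω = 151∠-6.5° Ω.
Step 4 — Power factor: PF = cos(φ) = Re(Z)/|Z| = 150/150.97 = 0.9936.
Step 5 — Type: Im(Z) = -17.08 ⇒ leading (phase φ = -6.5°).

PF = 0.9936 (leading, φ = -6.5°)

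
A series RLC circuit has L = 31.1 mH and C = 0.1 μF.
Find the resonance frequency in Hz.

Step 1 — Resonance condition Im(Z)=0 gives ω₀ = 1/√(LC).
Step 2 — ω₀ = 1/√(0.0311·1e-07) = 1.793e+04 rad/s.
Step 3 — f₀ = ω₀/(2π) = 2854 Hz.

f₀ = 2854 Hz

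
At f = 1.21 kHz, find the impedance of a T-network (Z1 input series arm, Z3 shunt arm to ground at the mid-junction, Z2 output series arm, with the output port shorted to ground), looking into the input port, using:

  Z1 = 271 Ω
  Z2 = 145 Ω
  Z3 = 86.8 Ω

Step 1 — Angular frequency: ω = 2π·f = 2π·1210 = 7603 rad/s.
Step 2 — Component impedances:
  Z1: Z = R = 271 Ω
  Z2: Z = R = 145 Ω
  Z3: Z = R = 86.8 Ω
Step 3 — With the output port shorted to ground, the output series arm Z2 runs from the junction to ground; the shunt arm Z3 also runs from the junction to ground. They appear in parallel: Z3 || Z2 = 54.3 Ω.
Step 4 — Series with input arm Z1: Z_in = Z1 + (Z3 || Z2) = 325.3 Ω = 325.3∠0.0° Ω.

Z = 325.3 Ω = 325.3∠0.0° Ω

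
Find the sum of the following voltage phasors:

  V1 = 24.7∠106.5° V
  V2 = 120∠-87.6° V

Step 1 — Convert each phasor to rectangular form:
  V1 = 24.7·(cos(106.5°) + j·sin(106.5°)) = -7.015 + j23.68 V
  V2 = 120·(cos(-87.6°) + j·sin(-87.6°)) = 5.025 - j119.9 V
Step 2 — Sum components: V_total = -1.99 - j96.21 V.
Step 3 — Convert to polar: |V_total| = 96.23 V, ∠V_total = -91.2°.

V_total = 96.23∠-91.2° V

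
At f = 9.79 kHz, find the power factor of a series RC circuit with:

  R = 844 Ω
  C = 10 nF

Step 1 — Angular frequency: ω = 2π·f = 2π·9790 = 6.151e+04 rad/s.
Step 2 — Component impedances:
  R: Z = R = 844 Ω
  C: Z = 1/(jωC) = -j/(ω·C) = 0 - j1626 Ω
Step 3 — Series combination: Z_total = R + C = 844 - j1626 Ω = 1832∠-62.6° Ω.
Step 4 — Power factor: PF = cos(φ) = Re(Z)/|Z| = 844/1831.7 = 0.4608.
Step 5 — Type: Im(Z) = -1626 ⇒ leading (phase φ = -62.6°).

PF = 0.4608 (leading, φ = -62.6°)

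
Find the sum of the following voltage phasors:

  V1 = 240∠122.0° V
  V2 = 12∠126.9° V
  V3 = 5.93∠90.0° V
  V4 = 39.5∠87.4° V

Step 1 — Convert each phasor to rectangular form:
  V1 = 240·(cos(122.0°) + j·sin(122.0°)) = -127.2 + j203.5 V
  V2 = 12·(cos(126.9°) + j·sin(126.9°)) = -7.205 + j9.596 V
  V3 = 5.93·(cos(90.0°) + j·sin(90.0°)) = 0 + j5.93 V
  V4 = 39.5·(cos(87.4°) + j·sin(87.4°)) = 1.792 + j39.46 V
Step 2 — Sum components: V_total = -132.6 + j258.5 V.
Step 3 — Convert to polar: |V_total| = 290.5 V, ∠V_total = 117.2°.

V_total = 290.5∠117.2° V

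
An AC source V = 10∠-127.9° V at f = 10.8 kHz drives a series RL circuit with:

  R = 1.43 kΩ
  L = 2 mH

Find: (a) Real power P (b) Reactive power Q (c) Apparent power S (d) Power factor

Step 1 — Angular frequency: ω = 2π·f = 2π·1.08e+04 = 6.786e+04 rad/s.
Step 2 — Component impedances:
  R: Z = R = 1430 Ω
  L: Z = jωL = j·6.786e+04·0.002 = 0 + j135.7 Ω
Step 3 — Series combination: Z_total = R + L = 1430 + j135.7 Ω = 1436∠5.4° Ω.
Step 4 — Source phasor: V = 10∠-127.9° V = -6.143 - j7.891 V.
Step 5 — Current: I = V / Z = -0.004776 - j0.005065 A = 0.006962∠-133.3° A.
Step 6 — Complex power: S = V·I* = 0.06931 + j0.006578 VA.
Step 7 — Real power: P = Re(S) = 0.06931 W.
Step 8 — Reactive power: Q = Im(S) = 0.006578 VAR.
Step 9 — Apparent power: |S| = 0.06962 VA.
Step 10 — Power factor: PF = P/|S| = 0.9955 (lagging).

(a) P = 0.06931 W  (b) Q = 0.006578 VAR  (c) S = 0.06962 VA  (d) PF = 0.9955 (lagging)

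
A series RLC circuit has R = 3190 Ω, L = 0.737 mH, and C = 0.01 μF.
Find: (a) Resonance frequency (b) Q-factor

Step 1 — Resonance condition Im(Z)=0 gives ω₀ = 1/√(LC).
Step 2 — ω₀ = 1/√(0.000737·1e-08) = 3.684e+05 rad/s.
Step 3 — f₀ = ω₀/(2π) = 5.863e+04 Hz.
Step 4 — Series Q: Q = ω₀L/R = 3.684e+05·0.000737/3190 = 0.0851.

(a) f₀ = 5.863e+04 Hz  (b) Q = 0.0851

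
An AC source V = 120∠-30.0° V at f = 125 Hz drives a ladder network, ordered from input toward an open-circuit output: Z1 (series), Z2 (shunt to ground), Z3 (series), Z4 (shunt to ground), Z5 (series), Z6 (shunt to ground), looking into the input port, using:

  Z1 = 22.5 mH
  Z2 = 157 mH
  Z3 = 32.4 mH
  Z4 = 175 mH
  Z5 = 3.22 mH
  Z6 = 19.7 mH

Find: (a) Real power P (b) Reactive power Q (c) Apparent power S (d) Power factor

Step 1 — Angular frequency: ω = 2π·f = 2π·125 = 785.4 rad/s.
Step 2 — Component impedances:
  Z1: Z = jωL = j·785.4·0.0225 = 0 + j17.67 Ω
  Z2: Z = jωL = j·785.4·0.157 = 0 + j123.3 Ω
  Z3: Z = jωL = j·785.4·0.0324 = 0 + j25.45 Ω
  Z4: Z = jωL = j·785.4·0.175 = 0 + j137.4 Ω
  Z5: Z = jωL = j·785.4·0.00322 = 0 + j2.529 Ω
  Z6: Z = jωL = j·785.4·0.0197 = 0 + j15.47 Ω
Step 3 — Ladder network (open output): work backward from the far end, alternating series and parallel combinations. Z_in = 0 + j48.64 Ω = 48.64∠90.0° Ω.
Step 4 — Source phasor: V = 120∠-30.0° V = 103.9 - j60 V.
Step 5 — Current: I = V / Z = -1.233 - j2.136 A = 2.467∠-120.0° A.
Step 6 — Complex power: S = V·I* = 0 + j296 VA.
Step 7 — Real power: P = Re(S) = 0 W.
Step 8 — Reactive power: Q = Im(S) = 296 VAR.
Step 9 — Apparent power: |S| = 296 VA.
Step 10 — Power factor: PF = P/|S| = 0 (lagging).

(a) P = 0 W  (b) Q = 296 VAR  (c) S = 296 VA  (d) PF = 0 (lagging)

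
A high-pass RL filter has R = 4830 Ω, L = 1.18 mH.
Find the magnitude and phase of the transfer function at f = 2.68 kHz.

Step 1 — Angular frequency: ω = 2π·2680 = 1.684e+04 rad/s.
Step 2 — Transfer function: H(jω) = jωL/(R + jωL).
Step 3 — Numerator jωL = j·19.87; denominator R + jωL = 4830 + j19.87.
Step 4 — H = 1.692e-05 + j0.004114.
Step 5 — Magnitude: |H| = 0.004114 (-47.7 dB); phase: φ = 89.8°.

|H| = 0.004114 (-47.7 dB), φ = 89.8°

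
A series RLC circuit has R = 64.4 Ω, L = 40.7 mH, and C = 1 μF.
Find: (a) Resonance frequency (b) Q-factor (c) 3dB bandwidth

Step 1 — Resonance condition Im(Z)=0 gives ω₀ = 1/√(LC).
Step 2 — ω₀ = 1/√(0.0407·1e-06) = 4957 rad/s.
Step 3 — f₀ = ω₀/(2π) = 788.9 Hz.
Step 4 — Series Q: Q = ω₀L/R = 4957·0.0407/64.4 = 3.133.
Step 5 — 3dB bandwidth: Δω = ω₀/Q = 1582 rad/s; BW = Δω/(2π) = 251.8 Hz.

(a) f₀ = 788.9 Hz  (b) Q = 3.133  (c) BW = 251.8 Hz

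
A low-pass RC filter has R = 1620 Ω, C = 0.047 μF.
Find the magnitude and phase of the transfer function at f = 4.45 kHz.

Step 1 — Angular frequency: ω = 2π·4450 = 2.796e+04 rad/s.
Step 2 — Transfer function: H(jω) = 1/(1 + jωRC).
Step 3 — Denominator: 1 + jωRC = 1 + j·2.796e+04·1620·4.7e-08 = 1 + j2.129.
Step 4 — H = 0.1808 - j0.3848.
Step 5 — Magnitude: |H| = 0.4252 (-7.4 dB); phase: φ = -64.8°.

|H| = 0.4252 (-7.4 dB), φ = -64.8°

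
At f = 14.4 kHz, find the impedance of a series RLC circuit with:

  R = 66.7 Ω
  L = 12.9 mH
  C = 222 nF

Step 1 — Angular frequency: ω = 2π·f = 2π·1.44e+04 = 9.048e+04 rad/s.
Step 2 — Component impedances:
  R: Z = R = 66.7 Ω
  L: Z = jωL = j·9.048e+04·0.0129 = 0 + j1167 Ω
  C: Z = 1/(jωC) = -j/(ω·C) = 0 - j49.79 Ω
Step 3 — Series combination: Z_total = R + L + C = 66.7 + j1117 Ω = 1119∠86.6° Ω.

Z = 66.7 + j1117 Ω = 1119∠86.6° Ω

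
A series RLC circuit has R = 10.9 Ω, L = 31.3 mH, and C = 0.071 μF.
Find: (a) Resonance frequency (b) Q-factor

Step 1 — Resonance condition Im(Z)=0 gives ω₀ = 1/√(LC).
Step 2 — ω₀ = 1/√(0.0313·7.1e-08) = 2.121e+04 rad/s.
Step 3 — f₀ = ω₀/(2π) = 3376 Hz.
Step 4 — Series Q: Q = ω₀L/R = 2.121e+04·0.0313/10.9 = 60.91.

(a) f₀ = 3376 Hz  (b) Q = 60.91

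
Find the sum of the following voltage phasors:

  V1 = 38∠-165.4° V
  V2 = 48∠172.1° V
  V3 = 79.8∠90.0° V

Step 1 — Convert each phasor to rectangular form:
  V1 = 38·(cos(-165.4°) + j·sin(-165.4°)) = -36.77 - j9.579 V
  V2 = 48·(cos(172.1°) + j·sin(172.1°)) = -47.54 + j6.597 V
  V3 = 79.8·(cos(90.0°) + j·sin(90.0°)) = 0 + j79.8 V
Step 2 — Sum components: V_total = -84.32 + j76.82 V.
Step 3 — Convert to polar: |V_total| = 114.1 V, ∠V_total = 137.7°.

V_total = 114.1∠137.7° V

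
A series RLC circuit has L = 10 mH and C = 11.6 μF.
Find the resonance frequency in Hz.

Step 1 — Resonance condition Im(Z)=0 gives ω₀ = 1/√(LC).
Step 2 — ω₀ = 1/√(0.01·1.16e-05) = 2936 rad/s.
Step 3 — f₀ = ω₀/(2π) = 467.3 Hz.

f₀ = 467.3 Hz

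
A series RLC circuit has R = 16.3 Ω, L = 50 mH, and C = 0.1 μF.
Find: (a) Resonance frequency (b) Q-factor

Step 1 — Resonance condition Im(Z)=0 gives ω₀ = 1/√(LC).
Step 2 — ω₀ = 1/√(0.05·1e-07) = 1.414e+04 rad/s.
Step 3 — f₀ = ω₀/(2π) = 2251 Hz.
Step 4 — Series Q: Q = ω₀L/R = 1.414e+04·0.05/16.3 = 43.38.

(a) f₀ = 2251 Hz  (b) Q = 43.38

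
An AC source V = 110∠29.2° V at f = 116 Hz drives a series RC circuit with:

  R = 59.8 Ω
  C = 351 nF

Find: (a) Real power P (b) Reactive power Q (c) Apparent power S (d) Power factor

Step 1 — Angular frequency: ω = 2π·f = 2π·116 = 728.8 rad/s.
Step 2 — Component impedances:
  R: Z = R = 59.8 Ω
  C: Z = 1/(jωC) = -j/(ω·C) = 0 - j3909 Ω
Step 3 — Series combination: Z_total = R + C = 59.8 - j3909 Ω = 3909∠-89.1° Ω.
Step 4 — Source phasor: V = 110∠29.2° V = 96.02 + j53.66 V.
Step 5 — Current: I = V / Z = -0.01335 + j0.02477 A = 0.02814∠118.3° A.
Step 6 — Complex power: S = V·I* = 0.04735 - j3.095 VA.
Step 7 — Real power: P = Re(S) = 0.04735 W.
Step 8 — Reactive power: Q = Im(S) = -3.095 VAR.
Step 9 — Apparent power: |S| = 3.095 VA.
Step 10 — Power factor: PF = P/|S| = 0.0153 (leading).

(a) P = 0.04735 W  (b) Q = -3.095 VAR  (c) S = 3.095 VA  (d) PF = 0.0153 (leading)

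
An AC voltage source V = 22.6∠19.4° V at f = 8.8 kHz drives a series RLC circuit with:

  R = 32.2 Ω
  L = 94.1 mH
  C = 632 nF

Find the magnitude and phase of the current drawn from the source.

Step 1 — Angular frequency: ω = 2π·f = 2π·8800 = 5.529e+04 rad/s.
Step 2 — Component impedances:
  R: Z = R = 32.2 Ω
  L: Z = jωL = j·5.529e+04·0.0941 = 0 + j5203 Ω
  C: Z = 1/(jωC) = -j/(ω·C) = 0 - j28.62 Ω
Step 3 — Series combination: Z_total = R + L + C = 32.2 + j5174 Ω = 5174∠89.6° Ω.
Step 4 — Source phasor: V = 22.6∠19.4° V = 21.32 + j7.507 V.
Step 5 — Ohm's law: I = V / Z_total = (21.32 + j7.507) / (32.2 + j5174) = 0.001476 - j0.004111 A.
Step 6 — Convert to polar: |I| = 0.004368 A, ∠I = -70.2°.

I = 0.004368∠-70.2° A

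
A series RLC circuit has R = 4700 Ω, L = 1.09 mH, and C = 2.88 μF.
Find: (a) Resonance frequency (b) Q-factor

Step 1 — Resonance condition Im(Z)=0 gives ω₀ = 1/√(LC).
Step 2 — ω₀ = 1/√(0.00109·2.88e-06) = 1.785e+04 rad/s.
Step 3 — f₀ = ω₀/(2π) = 2841 Hz.
Step 4 — Series Q: Q = ω₀L/R = 1.785e+04·0.00109/4700 = 0.004139.

(a) f₀ = 2841 Hz  (b) Q = 0.004139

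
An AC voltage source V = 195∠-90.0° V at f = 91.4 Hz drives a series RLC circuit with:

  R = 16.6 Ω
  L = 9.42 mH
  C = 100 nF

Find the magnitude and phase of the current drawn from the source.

Step 1 — Angular frequency: ω = 2π·f = 2π·91.4 = 574.3 rad/s.
Step 2 — Component impedances:
  R: Z = R = 16.6 Ω
  L: Z = jωL = j·574.3·0.00942 = 0 + j5.41 Ω
  C: Z = 1/(jωC) = -j/(ω·C) = 0 - j1.741e+04 Ω
Step 3 — Series combination: Z_total = R + L + C = 16.6 - j1.741e+04 Ω = 1.741e+04∠-89.9° Ω.
Step 4 — Source phasor: V = 195∠-90.0° V = 0 - j195 V.
Step 5 — Ohm's law: I = V / Z_total = (0 - j195) / (16.6 - j1.741e+04) = 0.0112 - j1.068e-05 A.
Step 6 — Convert to polar: |I| = 0.0112 A, ∠I = -0.1°.

I = 0.0112∠-0.1° A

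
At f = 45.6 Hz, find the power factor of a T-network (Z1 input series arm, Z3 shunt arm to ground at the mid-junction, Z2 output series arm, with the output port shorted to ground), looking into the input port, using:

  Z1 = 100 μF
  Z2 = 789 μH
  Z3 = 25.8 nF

Step 1 — Angular frequency: ω = 2π·f = 2π·45.6 = 286.5 rad/s.
Step 2 — Component impedances:
  Z1: Z = 1/(jωC) = -j/(ω·C) = 0 - j34.9 Ω
  Z2: Z = jωL = j·286.5·0.000789 = 0 + j0.2261 Ω
  Z3: Z = 1/(jωC) = -j/(ω·C) = 0 - j1.353e+05 Ω
Step 3 — With the output port shorted to ground, the output series arm Z2 runs from the junction to ground; the shunt arm Z3 also runs from the junction to ground. They appear in parallel: Z3 || Z2 = 0 + j0.2261 Ω.
Step 4 — Series with input arm Z1: Z_in = Z1 + (Z3 || Z2) = 0 - j34.68 Ω = 34.68∠-90.0° Ω.
Step 5 — Power factor: PF = cos(φ) = Re(Z)/|Z| = 0/34.68 = 0.
Step 6 — Type: Im(Z) = -34.68 ⇒ leading (phase φ = -90.0°).

PF = 0 (leading, φ = -90.0°)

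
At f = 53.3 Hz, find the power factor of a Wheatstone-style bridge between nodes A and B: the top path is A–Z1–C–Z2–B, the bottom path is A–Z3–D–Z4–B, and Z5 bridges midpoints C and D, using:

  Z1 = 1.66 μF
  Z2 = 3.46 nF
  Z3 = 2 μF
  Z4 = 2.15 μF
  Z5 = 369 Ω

Step 1 — Angular frequency: ω = 2π·f = 2π·53.3 = 334.9 rad/s.
Step 2 — Component impedances:
  Z1: Z = 1/(jωC) = -j/(ω·C) = 0 - j1799 Ω
  Z2: Z = 1/(jωC) = -j/(ω·C) = 0 - j8.63e+05 Ω
  Z3: Z = 1/(jωC) = -j/(ω·C) = 0 - j1493 Ω
  Z4: Z = 1/(jωC) = -j/(ω·C) = 0 - j1389 Ω
  Z5: Z = R = 369 Ω
Step 3 — Bridge requires nodal analysis (the Z5 bridge couples midpoints C and D, so the two paths cannot be reduced to a simple series/parallel combination). Setting node B to ground and injecting 1 A at node A, the 3-node admittance system at A, C, D solves to V_A = Z_AB = 74.43 - j2211 Ω = 2212∠-88.1° Ω.
Step 4 — Power factor: PF = cos(φ) = Re(Z)/|Z| = 74.43/2212 = 0.03365.
Step 5 — Type: Im(Z) = -2211 ⇒ leading (phase φ = -88.1°).

PF = 0.03365 (leading, φ = -88.1°)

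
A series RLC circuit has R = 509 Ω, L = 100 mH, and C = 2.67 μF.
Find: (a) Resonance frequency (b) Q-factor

Step 1 — Resonance condition Im(Z)=0 gives ω₀ = 1/√(LC).
Step 2 — ω₀ = 1/√(0.1·2.67e-06) = 1935 rad/s.
Step 3 — f₀ = ω₀/(2π) = 308 Hz.
Step 4 — Series Q: Q = ω₀L/R = 1935·0.1/509 = 0.3802.

(a) f₀ = 308 Hz  (b) Q = 0.3802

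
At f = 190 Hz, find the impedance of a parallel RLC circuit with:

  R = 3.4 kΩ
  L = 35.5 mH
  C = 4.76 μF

Step 1 — Angular frequency: ω = 2π·f = 2π·190 = 1194 rad/s.
Step 2 — Component impedances:
  R: Z = R = 3400 Ω
  L: Z = jωL = j·1194·0.0355 = 0 + j42.38 Ω
  C: Z = 1/(jωC) = -j/(ω·C) = 0 - j176 Ω
Step 3 — Parallel combination: 1/Z_total = 1/R + 1/L + 1/C; Z_total = 0.9163 + j55.81 Ω = 55.82∠89.1° Ω.

Z = 0.9163 + j55.81 Ω = 55.82∠89.1° Ω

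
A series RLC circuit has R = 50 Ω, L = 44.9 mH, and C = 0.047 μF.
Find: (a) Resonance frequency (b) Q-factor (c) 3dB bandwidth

Step 1 — Resonance: ω₀ = 1/√(LC) = 1/√(0.0449·4.7e-08) = 2.177e+04 rad/s.
Step 2 — f₀ = ω₀/(2π) = 3465 Hz.
Step 3 — Series Q: Q = ω₀L/R = 2.177e+04·0.0449/50 = 19.55.
Step 4 — Bandwidth: Δω = ω₀/Q = 1114 rad/s; BW = Δω/(2π) = 177.2 Hz.

(a) f₀ = 3465 Hz  (b) Q = 19.55  (c) BW = 177.2 Hz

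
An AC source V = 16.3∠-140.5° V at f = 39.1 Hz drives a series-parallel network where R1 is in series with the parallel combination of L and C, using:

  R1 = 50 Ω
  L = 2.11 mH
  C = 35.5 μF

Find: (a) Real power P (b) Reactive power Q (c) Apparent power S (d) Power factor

Step 1 — Angular frequency: ω = 2π·f = 2π·39.1 = 245.7 rad/s.
Step 2 — Component impedances:
  R1: Z = R = 50 Ω
  L: Z = jωL = j·245.7·0.00211 = 0 + j0.5184 Ω
  C: Z = 1/(jωC) = -j/(ω·C) = 0 - j114.7 Ω
Step 3 — Parallel branch: L || C = 1/(1/L + 1/C) = 0 + j0.5207 Ω.
Step 4 — Series with R1: Z_total = R1 + (L || C) = 50 + j0.5207 Ω = 50∠0.6° Ω.
Step 5 — Source phasor: V = 16.3∠-140.5° V = -12.58 - j10.37 V.
Step 6 — Current: I = V / Z = -0.2537 - j0.2047 A = 0.326∠-141.1° A.
Step 7 — Complex power: S = V·I* = 5.313 + j0.05533 VA.
Step 8 — Real power: P = Re(S) = 5.313 W.
Step 9 — Reactive power: Q = Im(S) = 0.05533 VAR.
Step 10 — Apparent power: |S| = 5.314 VA.
Step 11 — Power factor: PF = P/|S| = 0.9999 (lagging).

(a) P = 5.313 W  (b) Q = 0.05533 VAR  (c) S = 5.314 VA  (d) PF = 0.9999 (lagging)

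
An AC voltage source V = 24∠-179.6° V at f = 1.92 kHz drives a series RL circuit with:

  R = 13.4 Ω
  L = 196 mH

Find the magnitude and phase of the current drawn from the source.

Step 1 — Angular frequency: ω = 2π·f = 2π·1920 = 1.206e+04 rad/s.
Step 2 — Component impedances:
  R: Z = R = 13.4 Ω
  L: Z = jωL = j·1.206e+04·0.196 = 0 + j2364 Ω
Step 3 — Series combination: Z_total = R + L = 13.4 + j2364 Ω = 2365∠89.7° Ω.
Step 4 — Source phasor: V = 24∠-179.6° V = -24 - j0.1676 V.
Step 5 — Ohm's law: I = V / Z_total = (-24 - j0.1676) / (13.4 + j2364) = -0.0001284 + j0.01015 A.
Step 6 — Convert to polar: |I| = 0.01015 A, ∠I = 90.7°.

I = 0.01015∠90.7° A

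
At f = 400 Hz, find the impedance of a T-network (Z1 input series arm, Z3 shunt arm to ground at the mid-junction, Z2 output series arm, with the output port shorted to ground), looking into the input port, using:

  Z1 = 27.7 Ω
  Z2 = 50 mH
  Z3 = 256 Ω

Step 1 — Angular frequency: ω = 2π·f = 2π·400 = 2513 rad/s.
Step 2 — Component impedances:
  Z1: Z = R = 27.7 Ω
  Z2: Z = jωL = j·2513·0.05 = 0 + j125.7 Ω
  Z3: Z = R = 256 Ω
Step 3 — With the output port shorted to ground, the output series arm Z2 runs from the junction to ground; the shunt arm Z3 also runs from the junction to ground. They appear in parallel: Z3 || Z2 = 49.71 + j101.3 Ω.
Step 4 — Series with input arm Z1: Z_in = Z1 + (Z3 || Z2) = 77.41 + j101.3 Ω = 127.5∠52.6° Ω.

Z = 77.41 + j101.3 Ω = 127.5∠52.6° Ω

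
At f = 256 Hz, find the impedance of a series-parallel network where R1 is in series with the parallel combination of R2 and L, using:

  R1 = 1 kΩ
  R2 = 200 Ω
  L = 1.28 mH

Step 1 — Angular frequency: ω = 2π·f = 2π·256 = 1608 rad/s.
Step 2 — Component impedances:
  R1: Z = R = 1000 Ω
  R2: Z = R = 200 Ω
  L: Z = jωL = j·1608·0.00128 = 0 + j2.059 Ω
Step 3 — Parallel branch: R2 || L = 1/(1/R2 + 1/L) = 0.02119 + j2.059 Ω.
Step 4 — Series with R1: Z_total = R1 + (R2 || L) = 1000 + j2.059 Ω = 1000∠0.1° Ω.

Z = 1000 + j2.059 Ω = 1000∠0.1° Ω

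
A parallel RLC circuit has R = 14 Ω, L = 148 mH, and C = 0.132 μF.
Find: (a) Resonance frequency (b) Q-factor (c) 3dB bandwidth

Step 1 — Resonance: ω₀ = 1/√(LC) = 1/√(0.148·1.32e-07) = 7155 rad/s.
Step 2 — f₀ = ω₀/(2π) = 1139 Hz.
Step 3 — Parallel Q: Q = R/(ω₀L) = 14/(7155·0.148) = 0.01322.
Step 4 — Bandwidth: Δω = ω₀/Q = 5.411e+05 rad/s; BW = Δω/(2π) = 8.612e+04 Hz.

(a) f₀ = 1139 Hz  (b) Q = 0.01322  (c) BW = 8.612e+04 Hz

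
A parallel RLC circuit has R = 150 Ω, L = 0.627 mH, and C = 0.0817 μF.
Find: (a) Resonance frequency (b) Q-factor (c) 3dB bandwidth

Step 1 — Resonance: ω₀ = 1/√(LC) = 1/√(0.000627·8.17e-08) = 1.397e+05 rad/s.
Step 2 — f₀ = ω₀/(2π) = 2.224e+04 Hz.
Step 3 — Parallel Q: Q = R/(ω₀L) = 150/(1.397e+05·0.000627) = 1.712.
Step 4 — Bandwidth: Δω = ω₀/Q = 8.16e+04 rad/s; BW = Δω/(2π) = 1.299e+04 Hz.

(a) f₀ = 2.224e+04 Hz  (b) Q = 1.712  (c) BW = 1.299e+04 Hz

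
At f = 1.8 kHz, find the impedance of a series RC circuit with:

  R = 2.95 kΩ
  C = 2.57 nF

Step 1 — Angular frequency: ω = 2π·f = 2π·1800 = 1.131e+04 rad/s.
Step 2 — Component impedances:
  R: Z = R = 2950 Ω
  C: Z = 1/(jωC) = -j/(ω·C) = 0 - j3.44e+04 Ω
Step 3 — Series combination: Z_total = R + C = 2950 - j3.44e+04 Ω = 3.453e+04∠-85.1° Ω.

Z = 2950 - j3.44e+04 Ω = 3.453e+04∠-85.1° Ω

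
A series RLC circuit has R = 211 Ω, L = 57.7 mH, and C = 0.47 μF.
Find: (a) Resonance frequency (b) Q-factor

Step 1 — Resonance condition Im(Z)=0 gives ω₀ = 1/√(LC).
Step 2 — ω₀ = 1/√(0.0577·4.7e-07) = 6072 rad/s.
Step 3 — f₀ = ω₀/(2π) = 966.5 Hz.
Step 4 — Series Q: Q = ω₀L/R = 6072·0.0577/211 = 1.661.

(a) f₀ = 966.5 Hz  (b) Q = 1.661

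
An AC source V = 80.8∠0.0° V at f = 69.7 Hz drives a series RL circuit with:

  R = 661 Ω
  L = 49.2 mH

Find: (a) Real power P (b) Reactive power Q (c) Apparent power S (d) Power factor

Step 1 — Angular frequency: ω = 2π·f = 2π·69.7 = 437.9 rad/s.
Step 2 — Component impedances:
  R: Z = R = 661 Ω
  L: Z = jωL = j·437.9·0.0492 = 0 + j21.55 Ω
Step 3 — Series combination: Z_total = R + L = 661 + j21.55 Ω = 661.4∠1.9° Ω.
Step 4 — Source phasor: V = 80.8∠0.0° V = 80.8 V.
Step 5 — Current: I = V / Z = 0.1221 - j0.00398 A = 0.1222∠-1.9° A.
Step 6 — Complex power: S = V·I* = 9.866 + j0.3216 VA.
Step 7 — Real power: P = Re(S) = 9.866 W.
Step 8 — Reactive power: Q = Im(S) = 0.3216 VAR.
Step 9 — Apparent power: |S| = 9.872 VA.
Step 10 — Power factor: PF = P/|S| = 0.9995 (lagging).

(a) P = 9.866 W  (b) Q = 0.3216 VAR  (c) S = 9.872 VA  (d) PF = 0.9995 (lagging)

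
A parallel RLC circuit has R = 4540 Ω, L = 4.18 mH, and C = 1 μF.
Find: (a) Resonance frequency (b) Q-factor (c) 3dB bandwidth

Step 1 — Resonance: ω₀ = 1/√(LC) = 1/√(0.00418·1e-06) = 1.547e+04 rad/s.
Step 2 — f₀ = ω₀/(2π) = 2462 Hz.
Step 3 — Parallel Q: Q = R/(ω₀L) = 4540/(1.547e+04·0.00418) = 70.22.
Step 4 — Bandwidth: Δω = ω₀/Q = 220.3 rad/s; BW = Δω/(2π) = 35.06 Hz.

(a) f₀ = 2462 Hz  (b) Q = 70.22  (c) BW = 35.06 Hz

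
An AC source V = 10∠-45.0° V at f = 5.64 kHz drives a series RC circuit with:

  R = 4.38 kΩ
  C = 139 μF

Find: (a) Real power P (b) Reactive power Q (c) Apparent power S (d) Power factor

Step 1 — Angular frequency: ω = 2π·f = 2π·5640 = 3.544e+04 rad/s.
Step 2 — Component impedances:
  R: Z = R = 4380 Ω
  C: Z = 1/(jωC) = -j/(ω·C) = 0 - j0.203 Ω
Step 3 — Series combination: Z_total = R + C = 4380 - j0.203 Ω = 4380∠-0.0° Ω.
Step 4 — Source phasor: V = 10∠-45.0° V = 7.071 - j7.071 V.
Step 5 — Current: I = V / Z = 0.001614 - j0.001614 A = 0.002283∠-45.0° A.
Step 6 — Complex power: S = V·I* = 0.02283 - j1.058e-06 VA.
Step 7 — Real power: P = Re(S) = 0.02283 W.
Step 8 — Reactive power: Q = Im(S) = -1.058e-06 VAR.
Step 9 — Apparent power: |S| = 0.02283 VA.
Step 10 — Power factor: PF = P/|S| = 1 (leading).

(a) P = 0.02283 W  (b) Q = -1.058e-06 VAR  (c) S = 0.02283 VA  (d) PF = 1 (leading)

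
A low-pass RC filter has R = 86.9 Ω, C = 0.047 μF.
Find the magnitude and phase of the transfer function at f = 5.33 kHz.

Step 1 — Angular frequency: ω = 2π·5330 = 3.349e+04 rad/s.
Step 2 — Transfer function: H(jω) = 1/(1 + jωRC).
Step 3 — Denominator: 1 + jωRC = 1 + j·3.349e+04·86.9·4.7e-08 = 1 + j0.1368.
Step 4 — H = 0.9816 - j0.1343.
Step 5 — Magnitude: |H| = 0.9908 (-0.1 dB); phase: φ = -7.8°.

|H| = 0.9908 (-0.1 dB), φ = -7.8°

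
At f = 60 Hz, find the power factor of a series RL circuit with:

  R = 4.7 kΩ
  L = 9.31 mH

Step 1 — Angular frequency: ω = 2π·f = 2π·60 = 377 rad/s.
Step 2 — Component impedances:
  R: Z = R = 4700 Ω
  L: Z = jωL = j·377·0.00931 = 0 + j3.51 Ω
Step 3 — Series combination: Z_total = R + L = 4700 + j3.51 Ω = 4700∠0.0° Ω.
Step 4 — Power factor: PF = cos(φ) = Re(Z)/|Z| = 4700/4700 = 1.
Step 5 — Type: Im(Z) = 3.51 ⇒ lagging (phase φ = 0.0°).

PF = 1 (lagging, φ = 0.0°)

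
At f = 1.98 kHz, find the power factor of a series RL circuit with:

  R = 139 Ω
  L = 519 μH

Step 1 — Angular frequency: ω = 2π·f = 2π·1980 = 1.244e+04 rad/s.
Step 2 — Component impedances:
  R: Z = R = 139 Ω
  L: Z = jωL = j·1.244e+04·0.000519 = 0 + j6.457 Ω
Step 3 — Series combination: Z_total = R + L = 139 + j6.457 Ω = 139.1∠2.7° Ω.
Step 4 — Power factor: PF = cos(φ) = Re(Z)/|Z| = 139/139.15 = 0.9989.
Step 5 — Type: Im(Z) = 6.457 ⇒ lagging (phase φ = 2.7°).

PF = 0.9989 (lagging, φ = 2.7°)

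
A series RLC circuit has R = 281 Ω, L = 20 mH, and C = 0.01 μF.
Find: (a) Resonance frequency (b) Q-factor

Step 1 — Resonance condition Im(Z)=0 gives ω₀ = 1/√(LC).
Step 2 — ω₀ = 1/√(0.02·1e-08) = 7.071e+04 rad/s.
Step 3 — f₀ = ω₀/(2π) = 1.125e+04 Hz.
Step 4 — Series Q: Q = ω₀L/R = 7.071e+04·0.02/281 = 5.033.

(a) f₀ = 1.125e+04 Hz  (b) Q = 5.033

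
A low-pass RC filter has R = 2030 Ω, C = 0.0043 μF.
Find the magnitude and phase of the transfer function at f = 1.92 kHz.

Step 1 — Angular frequency: ω = 2π·1920 = 1.206e+04 rad/s.
Step 2 — Transfer function: H(jω) = 1/(1 + jωRC).
Step 3 — Denominator: 1 + jωRC = 1 + j·1.206e+04·2030·4.3e-09 = 1 + j0.1053.
Step 4 — H = 0.989 - j0.1041.
Step 5 — Magnitude: |H| = 0.9945 (-0.0 dB); phase: φ = -6.0°.

|H| = 0.9945 (-0.0 dB), φ = -6.0°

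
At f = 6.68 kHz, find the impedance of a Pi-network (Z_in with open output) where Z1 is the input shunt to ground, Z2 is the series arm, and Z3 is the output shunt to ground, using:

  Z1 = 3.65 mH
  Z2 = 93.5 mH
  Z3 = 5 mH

Step 1 — Angular frequency: ω = 2π·f = 2π·6680 = 4.197e+04 rad/s.
Step 2 — Component impedances:
  Z1: Z = jωL = j·4.197e+04·0.00365 = 0 + j153.2 Ω
  Z2: Z = jωL = j·4.197e+04·0.0935 = 0 + j3924 Ω
  Z3: Z = jωL = j·4.197e+04·0.005 = 0 + j209.9 Ω
Step 3 — With open output, the series arm Z2 and the output shunt Z3 appear in series to ground: Z2 + Z3 = 0 + j4134 Ω.
Step 4 — Parallel with input shunt Z1: Z_in = Z1 || (Z2 + Z3) = 0 + j147.7 Ω = 147.7∠90.0° Ω.

Z = 0 + j147.7 Ω = 147.7∠90.0° Ω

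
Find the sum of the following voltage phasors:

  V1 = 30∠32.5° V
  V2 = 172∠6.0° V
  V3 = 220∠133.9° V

Step 1 — Convert each phasor to rectangular form:
  V1 = 30·(cos(32.5°) + j·sin(32.5°)) = 25.3 + j16.12 V
  V2 = 172·(cos(6.0°) + j·sin(6.0°)) = 171.1 + j17.98 V
  V3 = 220·(cos(133.9°) + j·sin(133.9°)) = -152.5 + j158.5 V
Step 2 — Sum components: V_total = 43.81 + j192.6 V.
Step 3 — Convert to polar: |V_total| = 197.5 V, ∠V_total = 77.2°.

V_total = 197.5∠77.2° V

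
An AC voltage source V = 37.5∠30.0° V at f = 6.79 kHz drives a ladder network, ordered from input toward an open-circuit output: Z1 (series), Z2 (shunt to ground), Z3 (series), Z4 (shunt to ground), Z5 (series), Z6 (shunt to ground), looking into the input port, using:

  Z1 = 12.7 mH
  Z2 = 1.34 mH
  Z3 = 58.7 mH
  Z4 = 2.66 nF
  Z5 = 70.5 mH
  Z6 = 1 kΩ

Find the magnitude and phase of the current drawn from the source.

Step 1 — Angular frequency: ω = 2π·f = 2π·6790 = 4.266e+04 rad/s.
Step 2 — Component impedances:
  Z1: Z = jωL = j·4.266e+04·0.0127 = 0 + j541.8 Ω
  Z2: Z = jωL = j·4.266e+04·0.00134 = 0 + j57.17 Ω
  Z3: Z = jωL = j·4.266e+04·0.0587 = 0 + j2504 Ω
  Z4: Z = 1/(jωC) = -j/(ω·C) = 0 - j8812 Ω
  Z5: Z = jωL = j·4.266e+04·0.0705 = 0 + j3008 Ω
  Z6: Z = R = 1000 Ω
Step 3 — Ladder network (open output): work backward from the far end, alternating series and parallel combinations. Z_in = 0.145 + j598.5 Ω = 598.5∠90.0° Ω.
Step 4 — Source phasor: V = 37.5∠30.0° V = 32.48 + j18.75 V.
Step 5 — Ohm's law: I = V / Z_total = (32.48 + j18.75) / (0.145 + j598.5) = 0.03134 - j0.05425 A.
Step 6 — Convert to polar: |I| = 0.06265 A, ∠I = -60.0°.

I = 0.06265∠-60.0° A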